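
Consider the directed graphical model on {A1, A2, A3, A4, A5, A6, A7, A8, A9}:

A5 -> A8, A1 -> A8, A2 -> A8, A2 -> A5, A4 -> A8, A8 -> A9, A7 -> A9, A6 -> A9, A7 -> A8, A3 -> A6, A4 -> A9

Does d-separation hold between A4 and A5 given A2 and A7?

We examine all 6 paths between A4 and A5:
Path 1: A4 → A8 ← A2 → A5
  A8 is a collider here and neither A8 nor any of its descendants is conditioned on, so the collider stays closed — the path is blocked at A8.
Path 2: A4 → A8 ← A5
  A8 is a collider here and neither A8 nor any of its descendants is conditioned on, so the collider stays closed — the path is blocked at A8.
Path 3: A4 → A9 ← A8 ← A2 → A5
  A9 is a collider here and neither A9 nor any of its descendants is conditioned on, so the collider stays closed — the path is blocked at A9.
Path 4: A4 → A9 ← A8 ← A5
  A9 is a collider here and neither A9 nor any of its descendants is conditioned on, so the collider stays closed — the path is blocked at A9.
Path 5: A4 → A9 ← A7 → A8 ← A2 → A5
  A9 is a collider here and neither A9 nor any of its descendants is conditioned on, so the collider stays closed — the path is blocked at A9.
Path 6: A4 → A9 ← A7 → A8 ← A5
  A9 is a collider here and neither A9 nor any of its descendants is conditioned on, so the collider stays closed — the path is blocked at A9.
Every path is blocked, so A4 and A5 are d-separated given {A2, A7}.

Yes — A4 and A5 are d-separated given {A2, A7}.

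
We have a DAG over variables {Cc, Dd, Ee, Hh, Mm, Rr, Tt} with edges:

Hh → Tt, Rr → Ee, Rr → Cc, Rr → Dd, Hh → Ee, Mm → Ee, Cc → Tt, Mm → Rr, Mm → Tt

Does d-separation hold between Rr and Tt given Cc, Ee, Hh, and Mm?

We examine all 5 paths between Rr and Tt:
Path 1: Rr ← Mm → Ee ← Hh → Tt
  Mm is a fork here and Mm is conditioned on, so the path is blocked at Mm.
Path 2: Rr ← Mm → Tt
  Mm is a fork here and Mm is conditioned on, so the path is blocked at Mm.
Path 3: Rr → Ee ← Mm → Tt
  Mm is a fork here and Mm is conditioned on, so the path is blocked at Mm.
Path 4: Rr → Ee ← Hh → Tt
  Hh is a fork here and Hh is conditioned on, so the path is blocked at Hh.
Path 5: Rr → Cc → Tt
  Cc is a chain here and Cc is conditioned on, so the path is blocked at Cc.
All paths are blocked; Rr ⊥ Tt | {Cc, Ee, Hh, Mm} holds.

Yes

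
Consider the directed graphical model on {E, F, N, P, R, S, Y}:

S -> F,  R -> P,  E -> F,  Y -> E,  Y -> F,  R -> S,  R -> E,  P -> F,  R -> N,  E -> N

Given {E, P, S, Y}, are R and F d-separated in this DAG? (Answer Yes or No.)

We examine all 6 paths between R and F:
Path 1: R → E → F
  E is a chain here and E is conditioned on, so the path is blocked at E.
Path 2: R → E ← Y → F
  Y is a fork here and Y is conditioned on, so the path is blocked at Y.
Path 3: R → S → F
  S is a chain here and S is conditioned on, so the path is blocked at S.
Path 4: R → P → F
  P is a chain here and P is conditioned on, so the path is blocked at P.
Path 5: R → N ← E → F
  N is a collider here and neither N nor any of its descendants is conditioned on, so the collider stays closed — the path is blocked at N.
Path 6: R → N ← E ← Y → F
  N is a collider here and neither N nor any of its descendants is conditioned on, so the collider stays closed — the path is blocked at N.
All paths are blocked; R ⊥ F | {E, P, S, Y} holds.

Yes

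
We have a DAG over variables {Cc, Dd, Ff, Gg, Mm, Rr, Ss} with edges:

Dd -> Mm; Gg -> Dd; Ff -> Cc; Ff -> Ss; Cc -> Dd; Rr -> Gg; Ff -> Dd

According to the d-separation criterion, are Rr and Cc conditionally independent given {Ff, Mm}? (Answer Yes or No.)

We examine all 2 paths between Rr and Cc:
Path 1: Rr → Gg → Dd ← Ff → Cc
  Ff is a fork here and Ff is conditioned on, so the path is blocked at Ff.
Path 2: Rr → Gg → Dd ← Cc
  Gg is a chain and Gg is not conditioned on; Dd is a collider and its descendant Mm is conditioned on, which opens it — no node blocks this path, so it is active.
Since the path Rr → Gg → Dd ← Cc is active, Rr and Cc are not d-separated given {Ff, Mm}.

No — Rr and Cc are not d-separated given {Ff, Mm}.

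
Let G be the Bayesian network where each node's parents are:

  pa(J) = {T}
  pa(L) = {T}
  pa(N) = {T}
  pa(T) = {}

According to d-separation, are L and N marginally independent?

There is one path between L and N:
  1. L ← T → N — T:fork[open] ⇒ active
At least one path is unblocked, so d-separation fails.

No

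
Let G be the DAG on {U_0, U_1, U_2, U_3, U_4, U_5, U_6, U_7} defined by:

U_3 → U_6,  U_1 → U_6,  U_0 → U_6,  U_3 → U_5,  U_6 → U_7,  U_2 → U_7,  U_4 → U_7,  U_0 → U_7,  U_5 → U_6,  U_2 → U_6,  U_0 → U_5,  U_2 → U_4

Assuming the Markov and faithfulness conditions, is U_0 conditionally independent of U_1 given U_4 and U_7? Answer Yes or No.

No

Enumerating the 6 paths from U_0 to U_1 and testing each for blocking by {U_4, U_7}:
  1. U_0 → U_7 ← U_6 ← U_1 — U_7:collider[open]; U_6:chain[open] ⇒ active
  2. U_0 → U_7 ← U_2 → U_6 ← U_1 — U_7:collider[open]; U_2:fork[open]; U_6:collider[open] ⇒ active
  3. U_0 → U_7 ← U_4 ← U_2 → U_6 ← U_1 — U_7:collider[open]; U_4:chain[blocks]; U_2:fork[open]; U_6:collider[open] ⇒ blocked
  4. U_0 → U_6 ← U_1 — U_6:collider[open] ⇒ active
  5. U_0 → U_5 → U_6 ← U_1 — U_5:chain[open]; U_6:collider[open] ⇒ active
  6. U_0 → U_5 ← U_3 → U_6 ← U_1 — U_5:collider[open]; U_3:fork[open]; U_6:collider[open] ⇒ active
At least one path is unblocked, so d-separation fails.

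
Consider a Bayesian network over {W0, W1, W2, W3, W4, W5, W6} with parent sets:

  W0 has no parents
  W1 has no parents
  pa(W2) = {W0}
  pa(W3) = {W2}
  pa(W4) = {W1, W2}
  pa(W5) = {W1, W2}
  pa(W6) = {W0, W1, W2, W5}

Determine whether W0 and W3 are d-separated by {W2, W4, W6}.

6 paths connect W0 and W3; each must be blocked for d-separation to hold:
Path 1: W0 → W2 → W3
  W2 is a chain here and W2 is conditioned on, so the path is blocked at W2.
Path 2: W0 → W6 ← W2 → W3
  W2 is a fork here and W2 is conditioned on, so the path is blocked at W2.
Path 3: W0 → W6 ← W1 → W5 ← W2 → W3
  W2 is a fork here and W2 is conditioned on, so the path is blocked at W2.
Path 4: W0 → W6 ← W1 → W4 ← W2 → W3
  W2 is a fork here and W2 is conditioned on, so the path is blocked at W2.
Path 5: W0 → W6 ← W5 ← W2 → W3
  W2 is a fork here and W2 is conditioned on, so the path is blocked at W2.
Path 6: W0 → W6 ← W5 ← W1 → W4 ← W2 → W3
  W2 is a fork here and W2 is conditioned on, so the path is blocked at W2.
Every path is blocked, so W0 and W3 are d-separated given {W2, W4, W6}.

Yes — W0 and W3 are d-separated given {W2, W4, W6}.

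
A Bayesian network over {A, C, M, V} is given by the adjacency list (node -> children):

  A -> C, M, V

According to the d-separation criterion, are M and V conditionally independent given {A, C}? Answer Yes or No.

There is one path between M and V:
  1. M ← A → V — A:fork[blocks] ⇒ blocked
All paths are blocked; M ⊥ V | {A, C} holds.

Yes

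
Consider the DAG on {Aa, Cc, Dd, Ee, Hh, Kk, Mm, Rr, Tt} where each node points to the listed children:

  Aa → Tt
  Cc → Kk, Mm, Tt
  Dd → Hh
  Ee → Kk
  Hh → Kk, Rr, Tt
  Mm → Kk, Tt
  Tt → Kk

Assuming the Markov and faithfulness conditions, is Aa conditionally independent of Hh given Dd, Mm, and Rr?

Yes

6 paths connect Aa and Hh; each must be blocked for d-separation to hold:
  1. Aa → Tt ← Hh — Tt:collider[blocks] ⇒ blocked
  2. Aa → Tt → Kk ← Hh — Tt:chain[open]; Kk:collider[blocks] ⇒ blocked
  3. Aa → Tt ← Mm → Kk ← Hh — Tt:collider[blocks]; Mm:fork[blocks]; Kk:collider[blocks] ⇒ blocked
  4. Aa → Tt ← Mm ← Cc → Kk ← Hh — Tt:collider[blocks]; Mm:chain[blocks]; Cc:fork[open]; Kk:collider[blocks] ⇒ blocked
  5. Aa → Tt ← Cc → Kk ← Hh — Tt:collider[blocks]; Cc:fork[open]; Kk:collider[blocks] ⇒ blocked
  6. Aa → Tt ← Cc → Mm → Kk ← Hh — Tt:collider[blocks]; Cc:fork[open]; Mm:chain[blocks]; Kk:collider[blocks] ⇒ blocked
All paths are blocked; Aa ⊥ Hh | {Dd, Mm, Rr} holds.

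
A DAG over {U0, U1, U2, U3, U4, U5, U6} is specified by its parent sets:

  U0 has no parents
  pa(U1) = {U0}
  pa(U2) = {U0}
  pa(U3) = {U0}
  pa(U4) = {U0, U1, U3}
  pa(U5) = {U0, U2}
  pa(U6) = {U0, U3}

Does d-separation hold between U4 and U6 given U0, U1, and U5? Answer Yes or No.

No

6 paths connect U4 and U6; each must be blocked for d-separation to hold:
Path 1: U4 ← U3 ← U0 → U6
  U0 is a fork here and U0 is conditioned on, so the path is blocked at U0.
Path 2: U4 ← U3 → U6
  U3 is a fork and U3 is not conditioned on — no node blocks this path, so it is active.
Path 3: U4 ← U0 → U3 → U6
  U0 is a fork here and U0 is conditioned on, so the path is blocked at U0.
Path 4: U4 ← U0 → U6
  U0 is a fork here and U0 is conditioned on, so the path is blocked at U0.
Path 5: U4 ← U1 ← U0 → U3 → U6
  U1 is a chain here and U1 is conditioned on, so the path is blocked at U1.
Path 6: U4 ← U1 ← U0 → U6
  U1 is a chain here and U1 is conditioned on, so the path is blocked at U1.
At least one path is unblocked, so d-separation fails.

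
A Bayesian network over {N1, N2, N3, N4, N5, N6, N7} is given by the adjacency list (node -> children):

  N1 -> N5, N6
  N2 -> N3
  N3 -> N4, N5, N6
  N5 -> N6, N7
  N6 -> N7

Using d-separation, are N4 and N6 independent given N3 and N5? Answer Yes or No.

4 paths connect N4 and N6; each must be blocked for d-separation to hold:
  1. N4 ← N3 → N5 → N7 ← N6 — N3:fork[blocks]; N5:chain[blocks]; N7:collider[blocks] ⇒ blocked
  2. N4 ← N3 → N5 → N6 — N3:fork[blocks]; N5:chain[blocks] ⇒ blocked
  3. N4 ← N3 → N5 ← N1 → N6 — N3:fork[blocks]; N5:collider[open]; N1:fork[open] ⇒ blocked
  4. N4 ← N3 → N6 — N3:fork[blocks] ⇒ blocked
Every path is blocked, so N4 and N6 are d-separated given {N3, N5}.

Yes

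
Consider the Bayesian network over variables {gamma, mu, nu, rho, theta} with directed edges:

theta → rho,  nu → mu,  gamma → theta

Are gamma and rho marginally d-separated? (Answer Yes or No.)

No

The only undirected path from gamma to rho is:
  1. gamma → theta → rho — theta:chain[open] ⇒ active
At least one path is unblocked, so d-separation fails.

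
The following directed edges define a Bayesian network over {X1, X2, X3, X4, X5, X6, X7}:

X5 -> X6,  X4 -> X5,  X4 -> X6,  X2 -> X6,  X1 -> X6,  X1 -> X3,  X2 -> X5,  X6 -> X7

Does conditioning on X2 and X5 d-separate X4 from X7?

There are 3 undirected paths between X4 and X7; checking each against the conditioning set {X2, X5}:
Path 1: X4 → X5 → X6 → X7
  X5 is a chain here and X5 is conditioned on, so the path is blocked at X5.
Path 2: X4 → X5 ← X2 → X6 → X7
  X2 is a fork here and X2 is conditioned on, so the path is blocked at X2.
Path 3: X4 → X6 → X7
  X6 is a chain and X6 is not conditioned on — no node blocks this path, so it is active.
Because an active path exists, X4 and X7 are not d-separated.

No — X4 and X7 are not d-separated given {X2, X5}.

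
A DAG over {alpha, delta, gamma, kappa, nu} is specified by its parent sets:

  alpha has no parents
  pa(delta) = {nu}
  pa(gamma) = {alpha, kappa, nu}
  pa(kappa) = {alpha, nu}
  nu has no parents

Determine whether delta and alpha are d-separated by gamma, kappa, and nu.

4 paths connect delta and alpha; each must be blocked for d-separation to hold:
Path 1: delta ← nu → gamma ← kappa ← alpha
  nu is a fork here and nu is conditioned on, so the path is blocked at nu.
Path 2: delta ← nu → gamma ← alpha
  nu is a fork here and nu is conditioned on, so the path is blocked at nu.
Path 3: delta ← nu → kappa → gamma ← alpha
  nu is a fork here and nu is conditioned on, so the path is blocked at nu.
Path 4: delta ← nu → kappa ← alpha
  nu is a fork here and nu is conditioned on, so the path is blocked at nu.
All paths are blocked; delta ⊥ alpha | {gamma, kappa, nu} holds.

Yes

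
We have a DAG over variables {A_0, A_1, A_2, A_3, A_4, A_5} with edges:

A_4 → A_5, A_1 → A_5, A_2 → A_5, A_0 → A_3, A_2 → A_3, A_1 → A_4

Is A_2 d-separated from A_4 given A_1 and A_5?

No — A_2 and A_4 are not d-separated given {A_1, A_5}.

Enumerating the 2 paths from A_2 to A_4 and testing each for blocking by {A_1, A_5}:
  1. A_2 → A_5 ← A_4 — A_5:collider[open] ⇒ active
  2. A_2 → A_5 ← A_1 → A_4 — A_5:collider[open]; A_1:fork[blocks] ⇒ blocked
Because an active path exists, A_2 and A_4 are not d-separated.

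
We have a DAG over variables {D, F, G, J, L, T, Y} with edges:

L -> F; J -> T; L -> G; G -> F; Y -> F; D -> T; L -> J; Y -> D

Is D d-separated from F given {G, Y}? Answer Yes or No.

Yes

3 paths connect D and F; each must be blocked for d-separation to hold:
Path 1: D ← Y → F
  Y is a fork here and Y is conditioned on, so the path is blocked at Y.
Path 2: D → T ← J ← L → F
  T is a collider here and neither T nor any of its descendants is conditioned on, so the collider stays closed — the path is blocked at T.
Path 3: D → T ← J ← L → G → F
  T is a collider here and neither T nor any of its descendants is conditioned on, so the collider stays closed — the path is blocked at T.
Every path is blocked, so D and F are d-separated given {G, Y}.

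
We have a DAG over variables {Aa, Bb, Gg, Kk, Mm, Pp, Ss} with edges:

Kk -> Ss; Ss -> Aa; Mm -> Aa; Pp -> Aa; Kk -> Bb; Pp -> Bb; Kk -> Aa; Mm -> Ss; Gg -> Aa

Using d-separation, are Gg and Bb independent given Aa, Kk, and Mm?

Enumerating the 4 paths from Gg to Bb and testing each for blocking by {Aa, Kk, Mm}:
  1. Gg → Aa ← Mm → Ss ← Kk → Bb — Aa:collider[open]; Mm:fork[blocks]; Ss:collider[open]; Kk:fork[blocks] ⇒ blocked
  2. Gg → Aa ← Pp → Bb — Aa:collider[open]; Pp:fork[open] ⇒ active
  3. Gg → Aa ← Ss ← Kk → Bb — Aa:collider[open]; Ss:chain[open]; Kk:fork[blocks] ⇒ blocked
  4. Gg → Aa ← Kk → Bb — Aa:collider[open]; Kk:fork[blocks] ⇒ blocked
At least one path is unblocked, so d-separation fails.

No — Gg and Bb are not d-separated given {Aa, Kk, Mm}.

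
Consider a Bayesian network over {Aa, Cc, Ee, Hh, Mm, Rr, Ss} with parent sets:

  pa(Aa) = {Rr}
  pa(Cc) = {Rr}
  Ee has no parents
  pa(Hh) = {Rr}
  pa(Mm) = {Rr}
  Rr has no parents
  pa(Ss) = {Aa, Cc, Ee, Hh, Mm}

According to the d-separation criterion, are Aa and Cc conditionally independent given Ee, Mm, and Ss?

We examine all 6 paths between Aa and Cc:
Path 1: Aa → Ss ← Hh ← Rr → Cc
  Ss is a collider and Ss is conditioned on, which opens it; Hh is a chain and Hh is not conditioned on; Rr is a fork and Rr is not conditioned on — no node blocks this path, so it is active.
Path 2: Aa → Ss ← Cc
  Ss is a collider and Ss is conditioned on, which opens it — no node blocks this path, so it is active.
Path 3: Aa → Ss ← Mm ← Rr → Cc
  Mm is a chain here and Mm is conditioned on, so the path is blocked at Mm.
Path 4: Aa ← Rr → Hh → Ss ← Cc
  Rr is a fork and Rr is not conditioned on; Hh is a chain and Hh is not conditioned on; Ss is a collider and Ss is conditioned on, which opens it — no node blocks this path, so it is active.
Path 5: Aa ← Rr → Cc
  Rr is a fork and Rr is not conditioned on — no node blocks this path, so it is active.
Path 6: Aa ← Rr → Mm → Ss ← Cc
  Mm is a chain here and Mm is conditioned on, so the path is blocked at Mm.
Since the path Aa → Ss ← Hh ← Rr → Cc is active, Aa and Cc are not d-separated given {Ee, Mm, Ss}.

No — Aa and Cc are not d-separated given {Ee, Mm, Ss}.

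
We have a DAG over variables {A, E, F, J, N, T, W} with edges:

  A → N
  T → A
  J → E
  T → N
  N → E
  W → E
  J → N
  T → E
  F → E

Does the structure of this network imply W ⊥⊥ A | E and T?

There are 6 undirected paths between W and A; checking each against the conditioning set {E, T}:
  1. W → E ← T → A — E:collider[open]; T:fork[blocks] ⇒ blocked
  2. W → E ← T → N ← A — E:collider[open]; T:fork[blocks]; N:collider[open] ⇒ blocked
  3. W → E ← J → N ← T → A — E:collider[open]; J:fork[open]; N:collider[open]; T:fork[blocks] ⇒ blocked
  4. W → E ← J → N ← A — E:collider[open]; J:fork[open]; N:collider[open] ⇒ active
  5. W → E ← N ← T → A — E:collider[open]; N:chain[open]; T:fork[blocks] ⇒ blocked
  6. W → E ← N ← A — E:collider[open]; N:chain[open] ⇒ active
At least one path is unblocked, so d-separation fails.

No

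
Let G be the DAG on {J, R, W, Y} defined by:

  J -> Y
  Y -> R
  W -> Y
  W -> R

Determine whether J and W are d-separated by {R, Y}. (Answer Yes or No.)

Enumerating the 2 paths from J to W and testing each for blocking by {R, Y}:
Path 1: J → Y ← W
  Y is a collider and Y is conditioned on, which opens it — no node blocks this path, so it is active.
Path 2: J → Y → R ← W
  Y is a chain here and Y is conditioned on, so the path is blocked at Y.
Since the path J → Y ← W is active, J and W are not d-separated given {R, Y}.

No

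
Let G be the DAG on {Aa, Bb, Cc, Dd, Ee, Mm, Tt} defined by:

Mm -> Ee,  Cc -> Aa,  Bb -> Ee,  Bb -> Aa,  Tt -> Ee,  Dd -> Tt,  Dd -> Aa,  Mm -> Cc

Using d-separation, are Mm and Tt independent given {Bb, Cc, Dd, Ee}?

4 paths connect Mm and Tt; each must be blocked for d-separation to hold:
Path 1: Mm → Ee ← Tt
  Ee is a collider and Ee is conditioned on, which opens it — no node blocks this path, so it is active.
Path 2: Mm → Ee ← Bb → Aa ← Dd → Tt
  Bb is a fork here and Bb is conditioned on, so the path is blocked at Bb.
Path 3: Mm → Cc → Aa ← Dd → Tt
  Cc is a chain here and Cc is conditioned on, so the path is blocked at Cc.
Path 4: Mm → Cc → Aa ← Bb → Ee ← Tt
  Cc is a chain here and Cc is conditioned on, so the path is blocked at Cc.
Since the path Mm → Ee ← Tt is active, Mm and Tt are not d-separated given {Bb, Cc, Dd, Ee}.

No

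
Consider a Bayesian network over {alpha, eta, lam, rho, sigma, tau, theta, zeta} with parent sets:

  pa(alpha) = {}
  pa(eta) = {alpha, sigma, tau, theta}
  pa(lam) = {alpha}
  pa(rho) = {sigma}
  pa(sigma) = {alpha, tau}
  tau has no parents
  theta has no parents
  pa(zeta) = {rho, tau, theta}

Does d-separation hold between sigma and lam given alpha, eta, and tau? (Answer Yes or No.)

We examine all 6 paths between sigma and lam:
Path 1: sigma → eta ← alpha → lam
  alpha is a fork here and alpha is conditioned on, so the path is blocked at alpha.
Path 2: sigma → rho → zeta ← theta → eta ← alpha → lam
  zeta is a collider here and neither zeta nor any of its descendants is conditioned on, so the collider stays closed — the path is blocked at zeta.
Path 3: sigma → rho → zeta ← tau → eta ← alpha → lam
  zeta is a collider here and neither zeta nor any of its descendants is conditioned on, so the collider stays closed — the path is blocked at zeta.
Path 4: sigma ← alpha → lam
  alpha is a fork here and alpha is conditioned on, so the path is blocked at alpha.
Path 5: sigma ← tau → eta ← alpha → lam
  tau is a fork here and tau is conditioned on, so the path is blocked at tau.
Path 6: sigma ← tau → zeta ← theta → eta ← alpha → lam
  tau is a fork here and tau is conditioned on, so the path is blocked at tau.
Since every path is blocked, d-separation holds.

Yes — sigma and lam are d-separated given {alpha, eta, tau}.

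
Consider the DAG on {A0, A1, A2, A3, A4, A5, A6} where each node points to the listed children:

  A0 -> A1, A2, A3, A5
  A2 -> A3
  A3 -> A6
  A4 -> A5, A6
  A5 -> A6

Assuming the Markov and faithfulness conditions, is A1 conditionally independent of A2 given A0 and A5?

We examine all 4 paths between A1 and A2:
Path 1: A1 ← A0 → A3 ← A2
  A0 is a fork here and A0 is conditioned on, so the path is blocked at A0.
Path 2: A1 ← A0 → A2
  A0 is a fork here and A0 is conditioned on, so the path is blocked at A0.
Path 3: A1 ← A0 → A5 ← A4 → A6 ← A3 ← A2
  A0 is a fork here and A0 is conditioned on, so the path is blocked at A0.
Path 4: A1 ← A0 → A5 → A6 ← A3 ← A2
  A0 is a fork here and A0 is conditioned on, so the path is blocked at A0.
All paths are blocked; A1 ⊥ A2 | {A0, A5} holds.

Yes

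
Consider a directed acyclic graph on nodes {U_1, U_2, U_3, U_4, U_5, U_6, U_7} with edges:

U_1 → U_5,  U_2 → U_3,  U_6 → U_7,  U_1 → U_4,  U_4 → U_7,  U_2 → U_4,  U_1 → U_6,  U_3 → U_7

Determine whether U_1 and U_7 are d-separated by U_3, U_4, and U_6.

Yes

We examine all 3 paths between U_1 and U_7:
Path 1: U_1 → U_6 → U_7
  U_6 is a chain here and U_6 is conditioned on, so the path is blocked at U_6.
Path 2: U_1 → U_4 → U_7
  U_4 is a chain here and U_4 is conditioned on, so the path is blocked at U_4.
Path 3: U_1 → U_4 ← U_2 → U_3 → U_7
  U_3 is a chain here and U_3 is conditioned on, so the path is blocked at U_3.
Every path is blocked, so U_1 and U_7 are d-separated given {U_3, U_4, U_6}.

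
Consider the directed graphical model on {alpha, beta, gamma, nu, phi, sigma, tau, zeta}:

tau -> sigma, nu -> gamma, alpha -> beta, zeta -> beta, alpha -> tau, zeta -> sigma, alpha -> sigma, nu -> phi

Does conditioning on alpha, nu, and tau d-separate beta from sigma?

There are 3 undirected paths between beta and sigma; checking each against the conditioning set {alpha, nu, tau}:
  1. beta ← zeta → sigma — zeta:fork[open] ⇒ active
  2. beta ← alpha → tau → sigma — alpha:fork[blocks]; tau:chain[blocks] ⇒ blocked
  3. beta ← alpha → sigma — alpha:fork[blocks] ⇒ blocked
Because an active path exists, beta and sigma are not d-separated.

No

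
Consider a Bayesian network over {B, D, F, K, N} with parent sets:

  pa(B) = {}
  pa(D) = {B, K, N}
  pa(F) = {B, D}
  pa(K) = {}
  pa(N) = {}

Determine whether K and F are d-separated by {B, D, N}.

Yes

We examine all 2 paths between K and F:
Path 1: K → D ← B → F
  B is a fork here and B is conditioned on, so the path is blocked at B.
Path 2: K → D → F
  D is a chain here and D is conditioned on, so the path is blocked at D.
Every path is blocked, so K and F are d-separated given {B, D, N}.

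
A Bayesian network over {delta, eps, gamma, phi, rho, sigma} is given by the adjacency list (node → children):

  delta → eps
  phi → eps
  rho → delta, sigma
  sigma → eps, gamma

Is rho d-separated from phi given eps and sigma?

There are 2 undirected paths between rho and phi; checking each against the conditioning set {eps, sigma}:
  1. rho → sigma → eps ← phi — sigma:chain[blocks]; eps:collider[open] ⇒ blocked
  2. rho → delta → eps ← phi — delta:chain[open]; eps:collider[open] ⇒ active
At least one path is unblocked, so d-separation fails.

No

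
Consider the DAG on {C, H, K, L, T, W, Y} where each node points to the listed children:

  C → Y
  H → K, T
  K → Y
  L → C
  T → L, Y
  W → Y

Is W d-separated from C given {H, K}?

We examine all 3 paths between W and C:
Path 1: W → Y ← T → L → C
  Y is a collider here and neither Y nor any of its descendants is conditioned on, so the collider stays closed — the path is blocked at Y.
Path 2: W → Y ← C
  Y is a collider here and neither Y nor any of its descendants is conditioned on, so the collider stays closed — the path is blocked at Y.
Path 3: W → Y ← K ← H → T → L → C
  Y is a collider here and neither Y nor any of its descendants is conditioned on, so the collider stays closed — the path is blocked at Y.
Since every path is blocked, d-separation holds.

Yes — W and C are d-separated given {H, K}.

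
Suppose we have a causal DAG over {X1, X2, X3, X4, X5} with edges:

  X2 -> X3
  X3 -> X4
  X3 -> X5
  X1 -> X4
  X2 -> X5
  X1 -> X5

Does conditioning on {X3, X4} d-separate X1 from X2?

4 paths connect X1 and X2; each must be blocked for d-separation to hold:
Path 1: X1 → X5 ← X2
  X5 is a collider here and neither X5 nor any of its descendants is conditioned on, so the collider stays closed — the path is blocked at X5.
Path 2: X1 → X5 ← X3 ← X2
  X5 is a collider here and neither X5 nor any of its descendants is conditioned on, so the collider stays closed — the path is blocked at X5.
Path 3: X1 → X4 ← X3 → X5 ← X2
  X3 is a fork here and X3 is conditioned on, so the path is blocked at X3.
Path 4: X1 → X4 ← X3 ← X2
  X3 is a chain here and X3 is conditioned on, so the path is blocked at X3.
Since every path is blocked, d-separation holds.

Yes — X1 and X2 are d-separated given {X3, X4}.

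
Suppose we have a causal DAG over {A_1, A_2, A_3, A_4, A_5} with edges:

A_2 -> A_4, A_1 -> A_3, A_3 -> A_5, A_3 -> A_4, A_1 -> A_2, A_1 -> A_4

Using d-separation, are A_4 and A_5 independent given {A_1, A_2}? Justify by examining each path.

No

3 paths connect A_4 and A_5; each must be blocked for d-separation to hold:
Path 1: A_4 ← A_1 → A_3 → A_5
  A_1 is a fork here and A_1 is conditioned on, so the path is blocked at A_1.
Path 2: A_4 ← A_2 ← A_1 → A_3 → A_5
  A_2 is a chain here and A_2 is conditioned on, so the path is blocked at A_2.
Path 3: A_4 ← A_3 → A_5
  A_3 is a fork and A_3 is not conditioned on — no node blocks this path, so it is active.
Since the path A_4 ← A_3 → A_5 is active, A_4 and A_5 are not d-separated given {A_1, A_2}.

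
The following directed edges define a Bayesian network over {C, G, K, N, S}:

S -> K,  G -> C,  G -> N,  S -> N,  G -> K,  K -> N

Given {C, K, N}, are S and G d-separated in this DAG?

4 paths connect S and G; each must be blocked for d-separation to hold:
  1. S → N ← K ← G — N:collider[open]; K:chain[blocks] ⇒ blocked
  2. S → N ← G — N:collider[open] ⇒ active
  3. S → K → N ← G — K:chain[blocks]; N:collider[open] ⇒ blocked
  4. S → K ← G — K:collider[open] ⇒ active
Since the path S → N ← G is active, S and G are not d-separated given {C, K, N}.

No — S and G are not d-separated given {C, K, N}.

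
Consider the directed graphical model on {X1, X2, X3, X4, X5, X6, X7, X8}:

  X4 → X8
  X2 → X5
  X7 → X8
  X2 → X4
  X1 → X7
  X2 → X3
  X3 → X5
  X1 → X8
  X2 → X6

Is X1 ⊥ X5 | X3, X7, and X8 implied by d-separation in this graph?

No

There are 4 undirected paths between X1 and X5; checking each against the conditioning set {X3, X7, X8}:
  1. X1 → X8 ← X4 ← X2 → X5 — X8:collider[open]; X4:chain[open]; X2:fork[open] ⇒ active
  2. X1 → X8 ← X4 ← X2 → X3 → X5 — X8:collider[open]; X4:chain[open]; X2:fork[open]; X3:chain[blocks] ⇒ blocked
  3. X1 → X7 → X8 ← X4 ← X2 → X5 — X7:chain[blocks]; X8:collider[open]; X4:chain[open]; X2:fork[open] ⇒ blocked
  4. X1 → X7 → X8 ← X4 ← X2 → X3 → X5 — X7:chain[blocks]; X8:collider[open]; X4:chain[open]; X2:fork[open]; X3:chain[blocks] ⇒ blocked
At least one path is unblocked, so d-separation fails.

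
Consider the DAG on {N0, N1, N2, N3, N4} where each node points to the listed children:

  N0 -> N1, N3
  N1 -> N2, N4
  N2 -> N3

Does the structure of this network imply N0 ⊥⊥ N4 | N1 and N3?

Yes

2 paths connect N0 and N4; each must be blocked for d-separation to hold:
Path 1: N0 → N3 ← N2 ← N1 → N4
  N1 is a fork here and N1 is conditioned on, so the path is blocked at N1.
Path 2: N0 → N1 → N4
  N1 is a chain here and N1 is conditioned on, so the path is blocked at N1.
Every path is blocked, so N0 and N4 are d-separated given {N1, N3}.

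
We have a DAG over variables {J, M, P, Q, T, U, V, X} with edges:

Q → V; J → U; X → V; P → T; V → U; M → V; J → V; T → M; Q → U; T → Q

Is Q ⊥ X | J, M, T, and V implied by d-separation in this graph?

Enumerating the 4 paths from Q to X and testing each for blocking by {J, M, T, V}:
Path 1: Q → V ← X
  V is a collider and V is conditioned on, which opens it — no node blocks this path, so it is active.
Path 2: Q ← T → M → V ← X
  T is a fork here and T is conditioned on, so the path is blocked at T.
Path 3: Q → U ← J → V ← X
  U is a collider here and neither U nor any of its descendants is conditioned on, so the collider stays closed — the path is blocked at U.
Path 4: Q → U ← V ← X
  U is a collider here and neither U nor any of its descendants is conditioned on, so the collider stays closed — the path is blocked at U.
At least one path is unblocked, so d-separation fails.

No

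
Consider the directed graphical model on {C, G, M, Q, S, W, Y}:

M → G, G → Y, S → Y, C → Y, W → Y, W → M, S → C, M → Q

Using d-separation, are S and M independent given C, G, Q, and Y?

Enumerating the 4 paths from S to M and testing each for blocking by {C, G, Q, Y}:
  1. S → Y ← G ← M — Y:collider[open]; G:chain[blocks] ⇒ blocked
  2. S → Y ← W → M — Y:collider[open]; W:fork[open] ⇒ active
  3. S → C → Y ← G ← M — C:chain[blocks]; Y:collider[open]; G:chain[blocks] ⇒ blocked
  4. S → C → Y ← W → M — C:chain[blocks]; Y:collider[open]; W:fork[open] ⇒ blocked
Since the path S → Y ← W → M is active, S and M are not d-separated given {C, G, Q, Y}.

No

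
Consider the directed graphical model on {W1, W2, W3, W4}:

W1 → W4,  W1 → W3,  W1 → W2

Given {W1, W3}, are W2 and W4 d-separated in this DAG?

Yes — W2 and W4 are d-separated given {W1, W3}.

Only one path connects W2 and W4:
  1. W2 ← W1 → W4 — W1:fork[blocks] ⇒ blocked
All paths are blocked; W2 ⊥ W4 | {W1, W3} holds.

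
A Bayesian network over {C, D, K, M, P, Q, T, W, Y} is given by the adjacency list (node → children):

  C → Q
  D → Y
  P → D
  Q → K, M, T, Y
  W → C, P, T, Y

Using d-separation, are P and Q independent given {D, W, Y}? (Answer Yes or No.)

6 paths connect P and Q; each must be blocked for d-separation to hold:
Path 1: P → D → Y ← Q
  D is a chain here and D is conditioned on, so the path is blocked at D.
Path 2: P → D → Y ← W → C → Q
  D is a chain here and D is conditioned on, so the path is blocked at D.
Path 3: P → D → Y ← W → T ← Q
  D is a chain here and D is conditioned on, so the path is blocked at D.
Path 4: P ← W → C → Q
  W is a fork here and W is conditioned on, so the path is blocked at W.
Path 5: P ← W → Y ← Q
  W is a fork here and W is conditioned on, so the path is blocked at W.
Path 6: P ← W → T ← Q
  W is a fork here and W is conditioned on, so the path is blocked at W.
Every path is blocked, so P and Q are d-separated given {D, W, Y}.

Yes — P and Q are d-separated given {D, W, Y}.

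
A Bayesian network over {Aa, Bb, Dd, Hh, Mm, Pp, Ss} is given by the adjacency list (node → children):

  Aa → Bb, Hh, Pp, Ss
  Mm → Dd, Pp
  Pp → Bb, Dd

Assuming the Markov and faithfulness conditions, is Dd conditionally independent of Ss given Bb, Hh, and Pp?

We examine all 4 paths between Dd and Ss:
Path 1: Dd ← Pp → Bb ← Aa → Ss
  Pp is a fork here and Pp is conditioned on, so the path is blocked at Pp.
Path 2: Dd ← Pp ← Aa → Ss
  Pp is a chain here and Pp is conditioned on, so the path is blocked at Pp.
Path 3: Dd ← Mm → Pp → Bb ← Aa → Ss
  Pp is a chain here and Pp is conditioned on, so the path is blocked at Pp.
Path 4: Dd ← Mm → Pp ← Aa → Ss
  Mm is a fork and Mm is not conditioned on; Pp is a collider and Pp is conditioned on, which opens it; Aa is a fork and Aa is not conditioned on — no node blocks this path, so it is active.
Because an active path exists, Dd and Ss are not d-separated.

No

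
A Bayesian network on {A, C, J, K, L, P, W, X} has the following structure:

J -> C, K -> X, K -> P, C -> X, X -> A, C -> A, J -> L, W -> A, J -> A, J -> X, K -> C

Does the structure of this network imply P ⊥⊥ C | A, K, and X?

Yes

Enumerating the 6 paths from P to C and testing each for blocking by {A, K, X}:
Path 1: P ← K → C
  K is a fork here and K is conditioned on, so the path is blocked at K.
Path 2: P ← K → X → A ← C
  K is a fork here and K is conditioned on, so the path is blocked at K.
Path 3: P ← K → X → A ← J → C
  K is a fork here and K is conditioned on, so the path is blocked at K.
Path 4: P ← K → X ← C
  K is a fork here and K is conditioned on, so the path is blocked at K.
Path 5: P ← K → X ← J → A ← C
  K is a fork here and K is conditioned on, so the path is blocked at K.
Path 6: P ← K → X ← J → C
  K is a fork here and K is conditioned on, so the path is blocked at K.
All paths are blocked; P ⊥ C | {A, K, X} holds.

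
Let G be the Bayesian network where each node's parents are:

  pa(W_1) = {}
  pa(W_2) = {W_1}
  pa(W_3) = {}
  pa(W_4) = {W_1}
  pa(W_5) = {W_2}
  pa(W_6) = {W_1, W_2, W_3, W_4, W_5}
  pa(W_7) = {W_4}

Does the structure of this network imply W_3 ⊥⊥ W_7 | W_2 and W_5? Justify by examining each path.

4 paths connect W_3 and W_7; each must be blocked for d-separation to hold:
Path 1: W_3 → W_6 ← W_5 ← W_2 ← W_1 → W_4 → W_7
  W_6 is a collider here and neither W_6 nor any of its descendants is conditioned on, so the collider stays closed — the path is blocked at W_6.
Path 2: W_3 → W_6 ← W_1 → W_4 → W_7
  W_6 is a collider here and neither W_6 nor any of its descendants is conditioned on, so the collider stays closed — the path is blocked at W_6.
Path 3: W_3 → W_6 ← W_4 → W_7
  W_6 is a collider here and neither W_6 nor any of its descendants is conditioned on, so the collider stays closed — the path is blocked at W_6.
Path 4: W_3 → W_6 ← W_2 ← W_1 → W_4 → W_7
  W_6 is a collider here and neither W_6 nor any of its descendants is conditioned on, so the collider stays closed — the path is blocked at W_6.
All paths are blocked; W_3 ⊥ W_7 | {W_2, W_5} holds.

Yes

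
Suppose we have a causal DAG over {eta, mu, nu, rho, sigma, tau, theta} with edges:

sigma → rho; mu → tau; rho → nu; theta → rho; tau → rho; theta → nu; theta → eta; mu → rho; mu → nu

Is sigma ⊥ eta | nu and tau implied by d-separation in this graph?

No — sigma and eta are not d-separated given {nu, tau}.

4 paths connect sigma and eta; each must be blocked for d-separation to hold:
Path 1: sigma → rho ← tau ← mu → nu ← theta → eta
  tau is a chain here and tau is conditioned on, so the path is blocked at tau.
Path 2: sigma → rho ← mu → nu ← theta → eta
  rho is a collider and its descendant nu is conditioned on, which opens it; mu is a fork and mu is not conditioned on; nu is a collider and nu is conditioned on, which opens it; theta is a fork and theta is not conditioned on — no node blocks this path, so it is active.
Path 3: sigma → rho ← theta → eta
  rho is a collider and its descendant nu is conditioned on, which opens it; theta is a fork and theta is not conditioned on — no node blocks this path, so it is active.
Path 4: sigma → rho → nu ← theta → eta
  rho is a chain and rho is not conditioned on; nu is a collider and nu is conditioned on, which opens it; theta is a fork and theta is not conditioned on — no node blocks this path, so it is active.
Since the path sigma → rho ← mu → nu ← theta → eta is active, sigma and eta are not d-separated given {nu, tau}.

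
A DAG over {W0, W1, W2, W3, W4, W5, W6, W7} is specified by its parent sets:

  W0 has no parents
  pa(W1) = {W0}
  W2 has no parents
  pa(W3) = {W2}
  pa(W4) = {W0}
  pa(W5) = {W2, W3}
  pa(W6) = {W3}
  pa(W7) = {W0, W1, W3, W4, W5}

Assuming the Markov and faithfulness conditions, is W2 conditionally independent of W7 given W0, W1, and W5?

No

We examine all 4 paths between W2 and W7:
  1. W2 → W5 ← W3 → W7 — W5:collider[open]; W3:fork[open] ⇒ active
  2. W2 → W5 → W7 — W5:chain[blocks] ⇒ blocked
  3. W2 → W3 → W5 → W7 — W3:chain[open]; W5:chain[blocks] ⇒ blocked
  4. W2 → W3 → W7 — W3:chain[open] ⇒ active
Because an active path exists, W2 and W7 are not d-separated.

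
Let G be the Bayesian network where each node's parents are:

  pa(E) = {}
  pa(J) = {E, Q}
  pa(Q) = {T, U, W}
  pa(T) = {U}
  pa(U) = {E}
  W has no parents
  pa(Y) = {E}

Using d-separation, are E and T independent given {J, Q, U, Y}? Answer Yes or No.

Yes — E and T are d-separated given {J, Q, U, Y}.

There are 4 undirected paths between E and T; checking each against the conditioning set {J, Q, U, Y}:
  1. E → J ← Q ← T — J:collider[open]; Q:chain[blocks] ⇒ blocked
  2. E → J ← Q ← U → T — J:collider[open]; Q:chain[blocks]; U:fork[blocks] ⇒ blocked
  3. E → U → Q ← T — U:chain[blocks]; Q:collider[open] ⇒ blocked
  4. E → U → T — U:chain[blocks] ⇒ blocked
All paths are blocked; E ⊥ T | {J, Q, U, Y} holds.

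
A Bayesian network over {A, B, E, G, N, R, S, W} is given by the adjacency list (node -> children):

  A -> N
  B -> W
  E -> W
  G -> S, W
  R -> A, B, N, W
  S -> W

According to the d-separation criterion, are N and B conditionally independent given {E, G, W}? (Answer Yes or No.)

No

We examine all 4 paths between N and B:
  1. N ← R → W ← B — R:fork[open]; W:collider[open] ⇒ active
  2. N ← R → B — R:fork[open] ⇒ active
  3. N ← A ← R → W ← B — A:chain[open]; R:fork[open]; W:collider[open] ⇒ active
  4. N ← A ← R → B — A:chain[open]; R:fork[open] ⇒ active
At least one path is unblocked, so d-separation fails.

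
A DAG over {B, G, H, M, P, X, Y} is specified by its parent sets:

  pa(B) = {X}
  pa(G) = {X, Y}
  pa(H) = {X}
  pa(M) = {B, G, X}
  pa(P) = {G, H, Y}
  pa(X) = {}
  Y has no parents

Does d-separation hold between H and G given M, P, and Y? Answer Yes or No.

5 paths connect H and G; each must be blocked for d-separation to hold:
  1. H → P ← G — P:collider[open] ⇒ active
  2. H → P ← Y → G — P:collider[open]; Y:fork[blocks] ⇒ blocked
  3. H ← X → B → M ← G — X:fork[open]; B:chain[open]; M:collider[open] ⇒ active
  4. H ← X → G — X:fork[open] ⇒ active
  5. H ← X → M ← G — X:fork[open]; M:collider[open] ⇒ active
Because an active path exists, H and G are not d-separated.

No — H and G are not d-separated given {M, P, Y}.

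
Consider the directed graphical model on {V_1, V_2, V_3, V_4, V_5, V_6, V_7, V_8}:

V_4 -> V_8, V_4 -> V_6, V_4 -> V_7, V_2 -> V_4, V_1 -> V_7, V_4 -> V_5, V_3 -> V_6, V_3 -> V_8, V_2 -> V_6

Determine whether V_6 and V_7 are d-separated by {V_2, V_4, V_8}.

Yes

We examine all 3 paths between V_6 and V_7:
Path 1: V_6 ← V_3 → V_8 ← V_4 → V_7
  V_4 is a fork here and V_4 is conditioned on, so the path is blocked at V_4.
Path 2: V_6 ← V_2 → V_4 → V_7
  V_2 is a fork here and V_2 is conditioned on, so the path is blocked at V_2.
Path 3: V_6 ← V_4 → V_7
  V_4 is a fork here and V_4 is conditioned on, so the path is blocked at V_4.
Every path is blocked, so V_6 and V_7 are d-separated given {V_2, V_4, V_8}.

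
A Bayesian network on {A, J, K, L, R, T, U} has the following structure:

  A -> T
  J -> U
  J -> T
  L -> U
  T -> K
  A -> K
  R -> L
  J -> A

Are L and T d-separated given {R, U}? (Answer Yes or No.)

No

3 paths connect L and T; each must be blocked for d-separation to hold:
Path 1: L → U ← J → T
  U is a collider and U is conditioned on, which opens it; J is a fork and J is not conditioned on — no node blocks this path, so it is active.
Path 2: L → U ← J → A → T
  U is a collider and U is conditioned on, which opens it; J is a fork and J is not conditioned on; A is a chain and A is not conditioned on — no node blocks this path, so it is active.
Path 3: L → U ← J → A → K ← T
  K is a collider here and neither K nor any of its descendants is conditioned on, so the collider stays closed — the path is blocked at K.
Since the path L → U ← J → T is active, L and T are not d-separated given {R, U}.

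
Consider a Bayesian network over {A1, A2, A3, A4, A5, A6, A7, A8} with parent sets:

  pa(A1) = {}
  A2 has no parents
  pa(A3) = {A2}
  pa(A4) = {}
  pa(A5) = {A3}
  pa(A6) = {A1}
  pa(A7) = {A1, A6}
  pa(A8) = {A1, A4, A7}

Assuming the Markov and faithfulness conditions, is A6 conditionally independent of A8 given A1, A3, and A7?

Yes — A6 and A8 are d-separated given {A1, A3, A7}.

There are 4 undirected paths between A6 and A8; checking each against the conditioning set {A1, A3, A7}:
Path 1: A6 ← A1 → A8
  A1 is a fork here and A1 is conditioned on, so the path is blocked at A1.
Path 2: A6 ← A1 → A7 → A8
  A1 is a fork here and A1 is conditioned on, so the path is blocked at A1.
Path 3: A6 → A7 ← A1 → A8
  A1 is a fork here and A1 is conditioned on, so the path is blocked at A1.
Path 4: A6 → A7 → A8
  A7 is a chain here and A7 is conditioned on, so the path is blocked at A7.
All paths are blocked; A6 ⊥ A8 | {A1, A3, A7} holds.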